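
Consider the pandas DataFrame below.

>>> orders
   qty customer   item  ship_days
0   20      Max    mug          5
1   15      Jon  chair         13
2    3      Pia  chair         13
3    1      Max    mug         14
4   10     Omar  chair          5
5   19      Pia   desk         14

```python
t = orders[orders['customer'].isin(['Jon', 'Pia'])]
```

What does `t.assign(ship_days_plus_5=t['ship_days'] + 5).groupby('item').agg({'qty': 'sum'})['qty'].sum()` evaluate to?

filter rows where customer in ['Jon', 'Pia']:
   qty customer   item  ship_days
1   15      Jon  chair         13
2    3      Pia  chair         13
5   19      Pia   desk         14
add column ship_days_plus_5 = t['ship_days'] + 5:
   qty customer   item  ship_days  ship_days_plus_5
1   15      Jon  chair         13                18
2    3      Pia  chair         13                18
5   19      Pia   desk         14                19
group by item, sum of qty:
       qty
item      
chair   18
desk    19
Taking the sum of column 'qty' gives 37.

37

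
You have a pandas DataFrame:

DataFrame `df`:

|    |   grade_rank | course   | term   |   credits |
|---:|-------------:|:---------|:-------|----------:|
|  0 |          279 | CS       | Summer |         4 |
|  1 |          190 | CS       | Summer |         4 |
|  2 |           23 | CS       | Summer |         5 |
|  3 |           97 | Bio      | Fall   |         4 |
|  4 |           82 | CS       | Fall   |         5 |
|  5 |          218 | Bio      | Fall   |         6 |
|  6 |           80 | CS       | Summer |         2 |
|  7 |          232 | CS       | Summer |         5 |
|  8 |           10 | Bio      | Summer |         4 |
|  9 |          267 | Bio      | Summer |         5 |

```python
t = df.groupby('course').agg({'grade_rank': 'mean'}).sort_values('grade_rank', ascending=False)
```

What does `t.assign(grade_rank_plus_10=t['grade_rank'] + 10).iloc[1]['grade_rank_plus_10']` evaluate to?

group by course, mean of grade_rank:
        grade_rank
course            
Bio     148.000000
CS      147.666667
sort by grade_rank descending:
        grade_rank
course            
Bio     148.000000
CS      147.666667
add column grade_rank_plus_10 = t['grade_rank'] + 10:
        grade_rank  grade_rank_plus_10
course                                
Bio     148.000000          158.000000
CS      147.666667          157.666667
Taking the value at position 1, column 'grade_rank_plus_10' gives 157.666666667.

157.666666667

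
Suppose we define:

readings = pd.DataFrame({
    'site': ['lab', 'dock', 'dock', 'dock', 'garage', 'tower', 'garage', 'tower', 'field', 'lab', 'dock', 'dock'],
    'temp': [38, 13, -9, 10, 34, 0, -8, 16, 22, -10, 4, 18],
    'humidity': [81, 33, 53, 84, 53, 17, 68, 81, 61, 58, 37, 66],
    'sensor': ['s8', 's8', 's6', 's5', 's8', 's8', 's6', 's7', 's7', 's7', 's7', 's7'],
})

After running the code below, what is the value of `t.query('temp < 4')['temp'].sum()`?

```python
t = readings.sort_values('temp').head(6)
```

sort by temp:
      site  temp  humidity sensor
9      lab   -10        58     s7
2     dock    -9        53     s6
6   garage    -8        68     s6
5    tower     0        17     s8
10    dock     4        37     s7
3     dock    10        84     s5
1     dock    13        33     s8
7    tower    16        81     s7
11    dock    18        66     s7
8    field    22        61     s7
4   garage    34        53     s8
0      lab    38        81     s8
take first 6 rows:
      site  temp  humidity sensor
9      lab   -10        58     s7
2     dock    -9        53     s6
6   garage    -8        68     s6
5    tower     0        17     s8
10    dock     4        37     s7
3     dock    10        84     s5
filter rows where temp < 4:
     site  temp  humidity sensor
9     lab   -10        58     s7
2    dock    -9        53     s6
6  garage    -8        68     s6
5   tower     0        17     s8

-27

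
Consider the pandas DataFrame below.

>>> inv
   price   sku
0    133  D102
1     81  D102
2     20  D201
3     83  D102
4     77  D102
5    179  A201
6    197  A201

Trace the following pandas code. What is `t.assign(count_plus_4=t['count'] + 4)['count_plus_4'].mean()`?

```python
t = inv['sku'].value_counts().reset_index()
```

value_counts of sku:
sku
D102    4
A201    2
D201    1
Name: count, dtype: int64
reset_index():
    sku  count
0  D102      4
1  A201      2
2  D201      1
add column count_plus_4 = t['count'] + 4:
    sku  count  count_plus_4
0  D102      4             8
1  A201      2             6
2  D201      1             5

6.33333333333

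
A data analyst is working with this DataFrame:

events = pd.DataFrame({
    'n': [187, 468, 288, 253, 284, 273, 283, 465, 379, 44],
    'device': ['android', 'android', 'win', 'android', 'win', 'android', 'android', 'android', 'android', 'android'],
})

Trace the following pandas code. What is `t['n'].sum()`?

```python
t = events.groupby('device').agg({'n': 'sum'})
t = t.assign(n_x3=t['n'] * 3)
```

2924

group by device, sum of n:
            n
device       
android  2352
win       572
add column n_x3 = t['n'] * 3:
            n  n_x3
device             
android  2352  7056
win       572  1716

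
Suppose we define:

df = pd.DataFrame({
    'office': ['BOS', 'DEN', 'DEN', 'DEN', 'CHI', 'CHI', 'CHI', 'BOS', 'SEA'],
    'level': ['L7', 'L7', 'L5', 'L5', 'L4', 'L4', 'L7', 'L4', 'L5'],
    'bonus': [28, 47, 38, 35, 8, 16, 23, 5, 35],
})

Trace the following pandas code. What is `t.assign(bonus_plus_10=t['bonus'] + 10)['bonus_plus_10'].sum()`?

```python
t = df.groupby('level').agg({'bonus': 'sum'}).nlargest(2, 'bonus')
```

226

group by level, sum of bonus:
       bonus
level       
L4        29
L5       108
L7        98
take 2 rows with largest bonus:
       bonus
level       
L5       108
L7        98
add column bonus_plus_10 = t['bonus'] + 10:
       bonus  bonus_plus_10
level                      
L5       108            118
L7        98            108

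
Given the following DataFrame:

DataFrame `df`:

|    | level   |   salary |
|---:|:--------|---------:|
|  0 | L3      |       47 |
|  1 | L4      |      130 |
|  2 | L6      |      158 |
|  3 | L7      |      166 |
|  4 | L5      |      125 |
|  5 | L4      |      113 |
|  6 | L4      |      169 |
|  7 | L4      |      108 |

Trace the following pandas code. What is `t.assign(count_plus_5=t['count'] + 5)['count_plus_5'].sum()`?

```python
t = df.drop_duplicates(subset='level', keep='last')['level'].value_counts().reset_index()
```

30

drop duplicate level (keep=last):
  level  salary
0    L3      47
2    L6     158
3    L7     166
4    L5     125
7    L4     108
value_counts of level:
level
L3    1
L6    1
L7    1
L5    1
L4    1
Name: count, dtype: int64
reset_index():
  level  count
0    L3      1
1    L6      1
2    L7      1
3    L5      1
4    L4      1
add column count_plus_5 = t['count'] + 5:
  level  count  count_plus_5
0    L3      1             6
1    L6      1             6
2    L7      1             6
3    L5      1             6
4    L4      1             6
So sum() = 30.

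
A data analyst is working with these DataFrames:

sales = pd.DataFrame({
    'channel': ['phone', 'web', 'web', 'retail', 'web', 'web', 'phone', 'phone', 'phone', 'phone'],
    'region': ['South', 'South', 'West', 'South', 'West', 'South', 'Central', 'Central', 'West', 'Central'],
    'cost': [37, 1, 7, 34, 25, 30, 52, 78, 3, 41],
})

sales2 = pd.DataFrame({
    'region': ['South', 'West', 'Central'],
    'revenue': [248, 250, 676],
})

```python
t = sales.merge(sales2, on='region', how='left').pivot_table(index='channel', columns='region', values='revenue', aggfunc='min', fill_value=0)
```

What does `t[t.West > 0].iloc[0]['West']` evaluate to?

merge on 'region' (how='left') → 10 rows:
  channel   region  cost  revenue
0   phone    South    37      248
1     web    South     1      248
2     web     West     7      250
3  retail    South    34      248
4     web     West    25      250
5     web    South    30      248
6   phone  Central    52      676
7   phone  Central    78      676
8   phone     West     3      250
9   phone  Central    41      676
pivot: rows=channel, cols=region, min(revenue):
region   Central  South  West
channel                      
phone        676    248   250
retail         0    248     0
web            0    248   250
filter rows where West > 0:
region   Central  South  West
channel                      
phone        676    248   250
web            0    248   250
Taking the value at position 0, column 'West' gives 250.

250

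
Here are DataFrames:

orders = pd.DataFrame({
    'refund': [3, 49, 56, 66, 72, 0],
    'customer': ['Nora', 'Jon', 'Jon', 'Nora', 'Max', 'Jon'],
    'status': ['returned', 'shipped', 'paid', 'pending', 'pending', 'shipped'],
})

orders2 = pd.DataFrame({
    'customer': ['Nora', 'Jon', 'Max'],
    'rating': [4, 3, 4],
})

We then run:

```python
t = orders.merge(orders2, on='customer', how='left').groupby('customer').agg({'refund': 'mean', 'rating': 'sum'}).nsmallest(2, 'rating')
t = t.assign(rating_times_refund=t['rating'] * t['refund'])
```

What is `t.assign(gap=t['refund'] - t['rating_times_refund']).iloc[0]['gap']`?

merge on 'customer' (how='left') → 6 rows:
   refund customer    status  rating
0       3     Nora  returned       4
1      49      Jon   shipped       3
2      56      Jon      paid       3
3      66     Nora   pending       4
4      72      Max   pending       4
5       0      Jon   shipped       3
group by customer: mean(refund), sum(rating):
          refund  rating
customer                
Jon         35.0       9
Max         72.0       4
Nora        34.5       8
take 2 rows with smallest rating:
          refund  rating
customer                
Max         72.0       4
Nora        34.5       8
add column rating_times_refund = t['rating'] * t['refund']:
          refund  rating  rating_times_refund
customer                                     
Max         72.0       4                288.0
Nora        34.5       8                276.0
add column gap = t['refund'] - t['rating_times_refund']:
          refund  rating  rating_times_refund    gap
customer                                            
Max         72.0       4                288.0 -216.0
Nora        34.5       8                276.0 -241.5
Hence -216.0.

-216.0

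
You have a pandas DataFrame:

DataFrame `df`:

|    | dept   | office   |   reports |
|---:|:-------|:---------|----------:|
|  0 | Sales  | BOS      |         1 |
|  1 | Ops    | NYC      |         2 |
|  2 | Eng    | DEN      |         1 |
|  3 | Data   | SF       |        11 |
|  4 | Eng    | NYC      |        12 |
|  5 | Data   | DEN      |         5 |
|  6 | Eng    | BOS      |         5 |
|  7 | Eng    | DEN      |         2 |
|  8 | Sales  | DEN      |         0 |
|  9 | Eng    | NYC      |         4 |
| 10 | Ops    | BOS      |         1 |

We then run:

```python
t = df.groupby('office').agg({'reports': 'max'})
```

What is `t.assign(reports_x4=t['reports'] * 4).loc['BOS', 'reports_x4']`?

20

group by office, max of reports:
        reports
office         
BOS           5
DEN           5
NYC          12
SF           11
add column reports_x4 = t['reports'] * 4:
        reports  reports_x4
office                     
BOS           5          20
DEN           5          20
NYC          12          48
SF           11          44
Hence 20.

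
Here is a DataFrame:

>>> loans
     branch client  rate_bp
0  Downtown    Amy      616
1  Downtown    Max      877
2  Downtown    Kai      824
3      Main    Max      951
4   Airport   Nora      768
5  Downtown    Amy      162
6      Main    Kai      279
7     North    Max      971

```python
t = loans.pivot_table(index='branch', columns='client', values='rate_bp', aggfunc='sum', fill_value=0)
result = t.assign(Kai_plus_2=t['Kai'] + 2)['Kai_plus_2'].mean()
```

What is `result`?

pivot: rows=branch, cols=client, sum(rate_bp):
client    Amy  Kai  Max  Nora
branch                       
Airport     0    0    0   768
Downtown  778  824  877     0
Main        0  279  951     0
North       0    0  971     0
add column Kai_plus_2 = t['Kai'] + 2:
client    Amy  Kai  Max  Nora  Kai_plus_2
branch                                   
Airport     0    0    0   768           2
Downtown  778  824  877     0         826
Main        0  279  951     0         281
North       0    0  971     0           2
Finally, mean of column 'Kai_plus_2' = 277.75.

277.75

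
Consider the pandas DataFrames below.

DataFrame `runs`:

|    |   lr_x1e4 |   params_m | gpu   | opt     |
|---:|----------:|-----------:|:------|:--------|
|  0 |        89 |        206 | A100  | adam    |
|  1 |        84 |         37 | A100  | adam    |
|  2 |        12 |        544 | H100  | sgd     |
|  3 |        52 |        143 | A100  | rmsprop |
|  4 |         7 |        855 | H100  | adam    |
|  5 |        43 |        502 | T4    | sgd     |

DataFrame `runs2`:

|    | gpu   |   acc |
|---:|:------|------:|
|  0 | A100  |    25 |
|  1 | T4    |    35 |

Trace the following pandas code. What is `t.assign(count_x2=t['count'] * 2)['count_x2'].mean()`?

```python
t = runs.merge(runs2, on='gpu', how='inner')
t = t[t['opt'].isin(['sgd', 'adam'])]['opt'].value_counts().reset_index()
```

merge on 'gpu' (how='inner') → 4 rows:
   lr_x1e4  params_m   gpu      opt  acc
0       89       206  A100     adam   25
1       84        37  A100     adam   25
2       52       143  A100  rmsprop   25
3       43       502    T4      sgd   35
filter rows where opt in ['sgd', 'adam']:
   lr_x1e4  params_m   gpu   opt  acc
0       89       206  A100  adam   25
1       84        37  A100  adam   25
3       43       502    T4   sgd   35
value_counts of opt:
opt
adam    2
sgd     1
Name: count, dtype: int64
reset_index():
    opt  count
0  adam      2
1   sgd      1
add column count_x2 = t['count'] * 2:
    opt  count  count_x2
0  adam      2         4
1   sgd      1         2
So mean() = 3.0.

3.0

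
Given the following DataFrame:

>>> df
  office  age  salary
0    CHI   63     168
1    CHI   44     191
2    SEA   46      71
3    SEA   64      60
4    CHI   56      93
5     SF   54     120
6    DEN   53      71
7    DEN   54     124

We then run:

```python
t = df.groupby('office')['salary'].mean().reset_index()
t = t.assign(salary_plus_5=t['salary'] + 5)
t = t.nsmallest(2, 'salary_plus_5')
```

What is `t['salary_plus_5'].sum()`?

group by office, mean of salary:
office
CHI    150.666667
DEN     97.500000
SEA     65.500000
SF     120.000000
Name: salary, dtype: float64
reset_index():
  office      salary
0    CHI  150.666667
1    DEN   97.500000
2    SEA   65.500000
3     SF  120.000000
add column salary_plus_5 = t['salary'] + 5:
  office      salary  salary_plus_5
0    CHI  150.666667     155.666667
1    DEN   97.500000     102.500000
2    SEA   65.500000      70.500000
3     SF  120.000000     125.000000
take 2 rows with smallest salary_plus_5:
  office  salary  salary_plus_5
2    SEA    65.5           70.5
1    DEN    97.5          102.5

173.0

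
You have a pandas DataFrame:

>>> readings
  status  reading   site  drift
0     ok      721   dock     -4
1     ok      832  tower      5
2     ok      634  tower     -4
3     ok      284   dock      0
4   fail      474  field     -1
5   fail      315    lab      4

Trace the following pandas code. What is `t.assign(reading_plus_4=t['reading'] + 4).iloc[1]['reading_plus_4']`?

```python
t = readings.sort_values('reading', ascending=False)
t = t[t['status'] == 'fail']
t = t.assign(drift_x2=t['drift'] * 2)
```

sort by reading descending:
  status  reading   site  drift
1     ok      832  tower      5
0     ok      721   dock     -4
2     ok      634  tower     -4
4   fail      474  field     -1
5   fail      315    lab      4
3     ok      284   dock      0
filter rows where status == 'fail':
  status  reading   site  drift
4   fail      474  field     -1
5   fail      315    lab      4
add column drift_x2 = t['drift'] * 2:
  status  reading   site  drift  drift_x2
4   fail      474  field     -1        -2
5   fail      315    lab      4         8
add column reading_plus_4 = t['reading'] + 4:
  status  reading   site  drift  drift_x2  reading_plus_4
4   fail      474  field     -1        -2             478
5   fail      315    lab      4         8             319
Reading off the value at position 1, column 'reading_plus_4', we get 319.

319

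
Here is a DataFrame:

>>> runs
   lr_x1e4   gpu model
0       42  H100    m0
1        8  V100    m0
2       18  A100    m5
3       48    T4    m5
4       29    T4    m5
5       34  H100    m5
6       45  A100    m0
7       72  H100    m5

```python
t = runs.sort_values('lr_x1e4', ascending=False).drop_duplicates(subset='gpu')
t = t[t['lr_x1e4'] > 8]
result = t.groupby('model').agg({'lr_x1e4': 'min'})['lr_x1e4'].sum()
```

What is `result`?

93

sort by lr_x1e4 descending:
   lr_x1e4   gpu model
7       72  H100    m5
3       48    T4    m5
6       45  A100    m0
0       42  H100    m0
5       34  H100    m5
4       29    T4    m5
2       18  A100    m5
1        8  V100    m0
drop duplicate gpu (keep=first):
   lr_x1e4   gpu model
7       72  H100    m5
3       48    T4    m5
6       45  A100    m0
1        8  V100    m0
filter rows where lr_x1e4 > 8:
   lr_x1e4   gpu model
7       72  H100    m5
3       48    T4    m5
6       45  A100    m0
group by model, min of lr_x1e4:
       lr_x1e4
model         
m0          45
m5          48
The sum of column 'lr_x1e4' is 93.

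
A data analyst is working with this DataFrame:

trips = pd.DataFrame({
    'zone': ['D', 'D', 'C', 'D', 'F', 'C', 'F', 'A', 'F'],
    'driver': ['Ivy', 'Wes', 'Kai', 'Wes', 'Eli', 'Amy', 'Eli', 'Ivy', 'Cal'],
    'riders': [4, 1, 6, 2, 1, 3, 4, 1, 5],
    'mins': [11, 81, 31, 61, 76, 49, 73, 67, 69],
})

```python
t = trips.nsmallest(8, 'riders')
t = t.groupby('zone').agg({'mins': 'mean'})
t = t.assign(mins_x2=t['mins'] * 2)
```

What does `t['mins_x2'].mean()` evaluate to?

take 8 rows with smallest riders:
  zone driver  riders  mins
1    D    Wes       1    81
4    F    Eli       1    76
7    A    Ivy       1    67
3    D    Wes       2    61
5    C    Amy       3    49
0    D    Ivy       4    11
6    F    Eli       4    73
8    F    Cal       5    69
group by zone, mean of mins:
           mins
zone           
A     67.000000
C     49.000000
D     51.000000
F     72.666667
add column mins_x2 = t['mins'] * 2:
           mins     mins_x2
zone                       
A     67.000000  134.000000
C     49.000000   98.000000
D     51.000000  102.000000
F     72.666667  145.333333
So mean() = 119.833333333.

119.833333333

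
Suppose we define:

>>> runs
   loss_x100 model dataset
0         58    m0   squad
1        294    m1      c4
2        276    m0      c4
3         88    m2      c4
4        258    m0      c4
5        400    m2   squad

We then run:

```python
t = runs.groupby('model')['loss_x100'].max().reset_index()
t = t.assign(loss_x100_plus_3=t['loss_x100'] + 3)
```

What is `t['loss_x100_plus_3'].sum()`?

979

group by model, max of loss_x100:
model
m0    276
m1    294
m2    400
Name: loss_x100, dtype: int64
reset_index():
  model  loss_x100
0    m0        276
1    m1        294
2    m2        400
add column loss_x100_plus_3 = t['loss_x100'] + 3:
  model  loss_x100  loss_x100_plus_3
0    m0        276               279
1    m1        294               297
2    m2        400               403
Then the sum of column 'loss_x100_plus_3': 979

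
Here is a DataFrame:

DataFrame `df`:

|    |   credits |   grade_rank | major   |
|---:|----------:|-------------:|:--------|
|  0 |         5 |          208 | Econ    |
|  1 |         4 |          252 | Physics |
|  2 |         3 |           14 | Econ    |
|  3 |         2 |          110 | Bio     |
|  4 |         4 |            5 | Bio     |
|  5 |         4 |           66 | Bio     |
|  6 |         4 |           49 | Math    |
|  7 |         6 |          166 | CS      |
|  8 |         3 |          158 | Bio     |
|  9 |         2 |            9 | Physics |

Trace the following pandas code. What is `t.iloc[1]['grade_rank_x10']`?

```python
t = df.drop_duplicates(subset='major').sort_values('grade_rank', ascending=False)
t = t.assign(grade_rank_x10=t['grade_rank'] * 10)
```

drop duplicate major (keep=first):
   credits  grade_rank    major
0        5         208     Econ
1        4         252  Physics
3        2         110      Bio
6        4          49     Math
7        6         166       CS
sort by grade_rank descending:
   credits  grade_rank    major
1        4         252  Physics
0        5         208     Econ
7        6         166       CS
3        2         110      Bio
6        4          49     Math
add column grade_rank_x10 = t['grade_rank'] * 10:
   credits  grade_rank    major  grade_rank_x10
1        4         252  Physics            2520
0        5         208     Econ            2080
7        6         166       CS            1660
3        2         110      Bio            1100
6        4          49     Math             490

2080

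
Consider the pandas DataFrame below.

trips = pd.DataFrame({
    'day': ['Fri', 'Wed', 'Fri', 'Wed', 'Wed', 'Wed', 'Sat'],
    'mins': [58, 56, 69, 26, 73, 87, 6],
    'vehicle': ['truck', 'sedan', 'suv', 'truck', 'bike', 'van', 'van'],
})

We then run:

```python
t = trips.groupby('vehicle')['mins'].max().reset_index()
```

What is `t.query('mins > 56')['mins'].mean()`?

group by vehicle, max of mins:
vehicle
bike     73
sedan    56
suv      69
truck    58
van      87
Name: mins, dtype: int64
reset_index():
  vehicle  mins
0    bike    73
1   sedan    56
2     suv    69
3   truck    58
4     van    87
filter rows where mins > 56:
  vehicle  mins
0    bike    73
2     suv    69
3   truck    58
4     van    87
The mean of column 'mins' is 71.75.

71.75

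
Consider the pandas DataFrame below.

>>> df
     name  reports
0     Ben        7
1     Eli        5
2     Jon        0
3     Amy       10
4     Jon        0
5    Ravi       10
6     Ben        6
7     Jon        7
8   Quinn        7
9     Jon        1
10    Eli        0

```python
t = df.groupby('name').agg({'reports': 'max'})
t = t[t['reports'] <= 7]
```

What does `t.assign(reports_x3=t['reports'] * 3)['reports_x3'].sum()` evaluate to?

78

group by name, max of reports:
       reports
name          
Amy         10
Ben          7
Eli          5
Jon          7
Quinn        7
Ravi        10
filter rows where reports <= 7:
       reports
name          
Ben          7
Eli          5
Jon          7
Quinn        7
add column reports_x3 = t['reports'] * 3:
       reports  reports_x3
name                      
Ben          7          21
Eli          5          15
Jon          7          21
Quinn        7          21
Finally, sum of column 'reports_x3' = 78.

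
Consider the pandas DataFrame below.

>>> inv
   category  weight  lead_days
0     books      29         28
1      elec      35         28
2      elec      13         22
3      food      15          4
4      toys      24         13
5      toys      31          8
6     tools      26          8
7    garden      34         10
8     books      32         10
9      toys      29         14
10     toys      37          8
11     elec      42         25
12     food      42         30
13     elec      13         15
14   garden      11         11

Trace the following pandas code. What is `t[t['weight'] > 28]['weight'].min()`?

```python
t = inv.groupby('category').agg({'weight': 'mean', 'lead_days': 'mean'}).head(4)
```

group by category: mean(weight), mean(lead_days):
          weight  lead_days
category                   
books      30.50      19.00
elec       25.75      22.50
food       28.50      17.00
garden     22.50      10.50
tools      26.00       8.00
toys       30.25      10.75
take first 4 rows:
          weight  lead_days
category                   
books      30.50       19.0
elec       25.75       22.5
food       28.50       17.0
garden     22.50       10.5
filter rows where weight > 28:
          weight  lead_days
category                   
books       30.5       19.0
food        28.5       17.0

28.5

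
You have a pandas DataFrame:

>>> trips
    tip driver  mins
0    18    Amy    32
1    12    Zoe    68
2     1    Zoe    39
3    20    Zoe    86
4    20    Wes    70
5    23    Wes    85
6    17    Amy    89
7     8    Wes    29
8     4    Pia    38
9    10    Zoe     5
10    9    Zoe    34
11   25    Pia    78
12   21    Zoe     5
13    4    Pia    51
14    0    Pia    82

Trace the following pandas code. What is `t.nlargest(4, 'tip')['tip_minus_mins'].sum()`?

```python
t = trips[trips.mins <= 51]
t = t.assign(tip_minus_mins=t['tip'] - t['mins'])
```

filter rows where mins <= 51:
    tip driver  mins
0    18    Amy    32
2     1    Zoe    39
7     8    Wes    29
8     4    Pia    38
9    10    Zoe     5
10    9    Zoe    34
12   21    Zoe     5
13    4    Pia    51
add column tip_minus_mins = t['tip'] - t['mins']:
    tip driver  mins  tip_minus_mins
0    18    Amy    32             -14
2     1    Zoe    39             -38
7     8    Wes    29             -21
8     4    Pia    38             -34
9    10    Zoe     5               5
10    9    Zoe    34             -25
12   21    Zoe     5              16
13    4    Pia    51             -47
take 4 rows with largest tip:
    tip driver  mins  tip_minus_mins
12   21    Zoe     5              16
0    18    Amy    32             -14
9    10    Zoe     5               5
10    9    Zoe    34             -25
sum of column 'tip_minus_mins' → -18

-18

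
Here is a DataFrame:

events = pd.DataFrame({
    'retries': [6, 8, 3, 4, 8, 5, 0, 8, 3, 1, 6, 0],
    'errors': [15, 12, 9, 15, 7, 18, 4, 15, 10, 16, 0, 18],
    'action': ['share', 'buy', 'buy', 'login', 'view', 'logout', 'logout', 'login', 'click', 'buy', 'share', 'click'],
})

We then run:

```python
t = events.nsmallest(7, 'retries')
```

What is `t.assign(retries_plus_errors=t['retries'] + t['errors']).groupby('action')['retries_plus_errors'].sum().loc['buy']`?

29

take 7 rows with smallest retries:
    retries  errors  action
6         0       4  logout
11        0      18   click
9         1      16     buy
2         3       9     buy
8         3      10   click
3         4      15   login
5         5      18  logout
add column retries_plus_errors = t['retries'] + t['errors']:
    retries  errors  action  retries_plus_errors
6         0       4  logout                    4
11        0      18   click                   18
9         1      16     buy                   17
2         3       9     buy                   12
8         3      10   click                   13
3         4      15   login                   19
5         5      18  logout                   23
group by action, sum of retries_plus_errors:
action
buy       29
click     31
login     19
logout    27
Name: retries_plus_errors, dtype: int64
The value at index 'buy' is 29.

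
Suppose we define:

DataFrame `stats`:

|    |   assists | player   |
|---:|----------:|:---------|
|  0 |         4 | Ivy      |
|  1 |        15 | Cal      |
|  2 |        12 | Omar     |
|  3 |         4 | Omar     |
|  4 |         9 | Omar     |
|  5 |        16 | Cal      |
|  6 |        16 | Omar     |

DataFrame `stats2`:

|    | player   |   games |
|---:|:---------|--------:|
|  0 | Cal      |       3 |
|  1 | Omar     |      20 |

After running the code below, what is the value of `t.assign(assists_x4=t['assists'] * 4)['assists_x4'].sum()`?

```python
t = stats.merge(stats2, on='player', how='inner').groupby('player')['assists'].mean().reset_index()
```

103.0

merge on 'player' (how='inner') → 6 rows:
   assists player  games
0       15    Cal      3
1       12   Omar     20
2        4   Omar     20
3        9   Omar     20
4       16    Cal      3
5       16   Omar     20
group by player, mean of assists:
player
Cal     15.50
Omar    10.25
Name: assists, dtype: float64
reset_index():
  player  assists
0    Cal    15.50
1   Omar    10.25
add column assists_x4 = t['assists'] * 4:
  player  assists  assists_x4
0    Cal    15.50        62.0
1   Omar    10.25        41.0
Reading off the sum of column 'assists_x4', we get 103.0.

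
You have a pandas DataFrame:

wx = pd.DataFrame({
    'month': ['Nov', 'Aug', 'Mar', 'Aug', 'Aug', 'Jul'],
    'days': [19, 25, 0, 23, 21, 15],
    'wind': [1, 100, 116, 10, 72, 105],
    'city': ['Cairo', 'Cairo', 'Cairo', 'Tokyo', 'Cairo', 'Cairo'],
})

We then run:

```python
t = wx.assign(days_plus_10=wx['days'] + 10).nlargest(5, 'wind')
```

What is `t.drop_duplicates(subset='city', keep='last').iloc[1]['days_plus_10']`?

add column days_plus_10 = wx['days'] + 10:
  month  days  wind   city  days_plus_10
0   Nov    19     1  Cairo            29
1   Aug    25   100  Cairo            35
2   Mar     0   116  Cairo            10
3   Aug    23    10  Tokyo            33
4   Aug    21    72  Cairo            31
5   Jul    15   105  Cairo            25
take 5 rows with largest wind:
  month  days  wind   city  days_plus_10
2   Mar     0   116  Cairo            10
5   Jul    15   105  Cairo            25
1   Aug    25   100  Cairo            35
4   Aug    21    72  Cairo            31
3   Aug    23    10  Tokyo            33
drop duplicate city (keep=last):
  month  days  wind   city  days_plus_10
4   Aug    21    72  Cairo            31
3   Aug    23    10  Tokyo            33
Taking the value at position 1, column 'days_plus_10' gives 33.

33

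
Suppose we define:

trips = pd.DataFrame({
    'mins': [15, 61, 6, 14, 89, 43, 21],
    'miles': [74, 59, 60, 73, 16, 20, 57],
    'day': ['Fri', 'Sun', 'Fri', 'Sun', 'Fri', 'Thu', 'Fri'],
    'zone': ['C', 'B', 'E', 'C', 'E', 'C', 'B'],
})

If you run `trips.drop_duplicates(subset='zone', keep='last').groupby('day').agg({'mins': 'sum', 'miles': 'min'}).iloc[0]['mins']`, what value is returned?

drop duplicate zone (keep=last):
   mins  miles  day zone
4    89     16  Fri    E
5    43     20  Thu    C
6    21     57  Fri    B
group by day: sum(mins), min(miles):
     mins  miles
day             
Fri   110     16
Thu    43     20
The value at position 0, column 'mins' is 110.

110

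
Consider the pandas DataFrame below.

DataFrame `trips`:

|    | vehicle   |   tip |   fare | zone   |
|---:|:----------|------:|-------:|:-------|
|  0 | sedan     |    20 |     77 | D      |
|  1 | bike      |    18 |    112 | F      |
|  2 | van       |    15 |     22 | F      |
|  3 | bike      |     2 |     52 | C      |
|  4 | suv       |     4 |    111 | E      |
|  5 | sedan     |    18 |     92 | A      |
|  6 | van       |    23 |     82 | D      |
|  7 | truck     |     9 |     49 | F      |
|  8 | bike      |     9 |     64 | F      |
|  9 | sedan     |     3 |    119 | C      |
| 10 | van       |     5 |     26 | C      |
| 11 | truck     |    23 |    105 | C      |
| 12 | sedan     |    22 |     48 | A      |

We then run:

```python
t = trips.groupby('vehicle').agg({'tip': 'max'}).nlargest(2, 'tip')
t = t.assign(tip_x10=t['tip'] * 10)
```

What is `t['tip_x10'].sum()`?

460

group by vehicle, max of tip:
         tip
vehicle     
bike      18
sedan     22
suv        4
truck     23
van       23
take 2 rows with largest tip:
         tip
vehicle     
truck     23
van       23
add column tip_x10 = t['tip'] * 10:
         tip  tip_x10
vehicle              
truck     23      230
van       23      230
Reading off the sum of column 'tip_x10', we get 460.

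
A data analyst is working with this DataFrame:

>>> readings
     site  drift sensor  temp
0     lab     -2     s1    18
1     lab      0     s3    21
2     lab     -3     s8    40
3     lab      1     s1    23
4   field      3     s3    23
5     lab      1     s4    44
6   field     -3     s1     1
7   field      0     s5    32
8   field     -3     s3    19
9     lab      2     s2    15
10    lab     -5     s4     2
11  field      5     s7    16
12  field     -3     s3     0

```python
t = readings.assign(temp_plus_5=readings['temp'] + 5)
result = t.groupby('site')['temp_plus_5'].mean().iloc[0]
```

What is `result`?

20.1666666667

add column temp_plus_5 = readings['temp'] + 5:
     site  drift sensor  temp  temp_plus_5
0     lab     -2     s1    18           23
1     lab      0     s3    21           26
2     lab     -3     s8    40           45
3     lab      1     s1    23           28
4   field      3     s3    23           28
5     lab      1     s4    44           49
6   field     -3     s1     1            6
7   field      0     s5    32           37
8   field     -3     s3    19           24
9     lab      2     s2    15           20
10    lab     -5     s4     2            7
11  field      5     s7    16           21
12  field     -3     s3     0            5
group by site, mean of temp_plus_5:
site
field    20.166667
lab      28.285714
Name: temp_plus_5, dtype: float64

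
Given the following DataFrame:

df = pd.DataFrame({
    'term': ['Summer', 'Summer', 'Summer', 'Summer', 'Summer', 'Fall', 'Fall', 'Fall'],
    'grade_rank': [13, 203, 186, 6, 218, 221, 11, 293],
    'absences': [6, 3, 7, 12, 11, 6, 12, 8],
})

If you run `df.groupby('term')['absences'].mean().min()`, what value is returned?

group by term, mean of absences:
term
Fall      8.666667
Summer    7.800000
Name: absences, dtype: float64
Reading off the min of the resulting series, we get 7.8.

7.8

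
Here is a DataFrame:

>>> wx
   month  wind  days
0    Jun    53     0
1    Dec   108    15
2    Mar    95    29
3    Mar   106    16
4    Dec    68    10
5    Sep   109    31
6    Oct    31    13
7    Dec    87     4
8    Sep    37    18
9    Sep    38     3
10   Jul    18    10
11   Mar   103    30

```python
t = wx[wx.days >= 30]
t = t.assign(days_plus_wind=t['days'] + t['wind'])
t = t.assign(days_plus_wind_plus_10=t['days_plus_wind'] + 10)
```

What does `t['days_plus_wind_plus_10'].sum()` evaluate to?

filter rows where days >= 30:
   month  wind  days
5    Sep   109    31
11   Mar   103    30
add column days_plus_wind = t['days'] + t['wind']:
   month  wind  days  days_plus_wind
5    Sep   109    31             140
11   Mar   103    30             133
add column days_plus_wind_plus_10 = t['days_plus_wind'] + 10:
   month  wind  days  days_plus_wind  days_plus_wind_plus_10
5    Sep   109    31             140                     150
11   Mar   103    30             133                     143
Taking the sum of column 'days_plus_wind_plus_10' gives 293.

293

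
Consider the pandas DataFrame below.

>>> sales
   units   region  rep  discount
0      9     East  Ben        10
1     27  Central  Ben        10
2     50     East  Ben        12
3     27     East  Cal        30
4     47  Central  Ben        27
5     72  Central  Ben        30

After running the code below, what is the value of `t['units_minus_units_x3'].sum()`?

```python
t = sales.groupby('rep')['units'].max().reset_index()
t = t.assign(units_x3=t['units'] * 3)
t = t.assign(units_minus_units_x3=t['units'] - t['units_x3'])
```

-198

group by rep, max of units:
rep
Ben    72
Cal    27
Name: units, dtype: int64
reset_index():
   rep  units
0  Ben     72
1  Cal     27
add column units_x3 = t['units'] * 3:
   rep  units  units_x3
0  Ben     72       216
1  Cal     27        81
add column units_minus_units_x3 = t['units'] - t['units_x3']:
   rep  units  units_x3  units_minus_units_x3
0  Ben     72       216                  -144
1  Cal     27        81                   -54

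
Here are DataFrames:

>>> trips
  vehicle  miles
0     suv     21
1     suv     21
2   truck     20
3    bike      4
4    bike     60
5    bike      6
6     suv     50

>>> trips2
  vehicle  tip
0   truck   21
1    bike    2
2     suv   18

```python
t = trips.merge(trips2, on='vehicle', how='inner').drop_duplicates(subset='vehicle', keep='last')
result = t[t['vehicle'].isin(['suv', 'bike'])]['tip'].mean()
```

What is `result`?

merge on 'vehicle' (how='inner') → 7 rows:
  vehicle  miles  tip
0     suv     21   18
1     suv     21   18
2   truck     20   21
3    bike      4    2
4    bike     60    2
5    bike      6    2
6     suv     50   18
drop duplicate vehicle (keep=last):
  vehicle  miles  tip
2   truck     20   21
5    bike      6    2
6     suv     50   18
filter rows where vehicle in ['suv', 'bike']:
  vehicle  miles  tip
5    bike      6    2
6     suv     50   18

10.0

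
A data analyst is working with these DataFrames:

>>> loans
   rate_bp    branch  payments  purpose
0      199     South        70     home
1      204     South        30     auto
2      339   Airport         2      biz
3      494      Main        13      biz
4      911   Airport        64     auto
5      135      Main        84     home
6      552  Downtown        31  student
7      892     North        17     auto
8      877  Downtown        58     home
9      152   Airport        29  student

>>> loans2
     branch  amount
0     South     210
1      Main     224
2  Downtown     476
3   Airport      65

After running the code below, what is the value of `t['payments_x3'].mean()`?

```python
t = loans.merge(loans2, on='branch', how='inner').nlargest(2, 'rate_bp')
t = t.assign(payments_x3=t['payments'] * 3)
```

183.0

merge on 'branch' (how='inner') → 9 rows:
   rate_bp    branch  payments  purpose  amount
0      199     South        70     home     210
1      204     South        30     auto     210
2      339   Airport         2      biz      65
3      494      Main        13      biz     224
4      911   Airport        64     auto      65
5      135      Main        84     home     224
6      552  Downtown        31  student     476
7      877  Downtown        58     home     476
8      152   Airport        29  student      65
take 2 rows with largest rate_bp:
   rate_bp    branch  payments purpose  amount
4      911   Airport        64    auto      65
7      877  Downtown        58    home     476
add column payments_x3 = t['payments'] * 3:
   rate_bp    branch  payments purpose  amount  payments_x3
4      911   Airport        64    auto      65          192
7      877  Downtown        58    home     476          174
Taking the mean of column 'payments_x3' gives 183.0.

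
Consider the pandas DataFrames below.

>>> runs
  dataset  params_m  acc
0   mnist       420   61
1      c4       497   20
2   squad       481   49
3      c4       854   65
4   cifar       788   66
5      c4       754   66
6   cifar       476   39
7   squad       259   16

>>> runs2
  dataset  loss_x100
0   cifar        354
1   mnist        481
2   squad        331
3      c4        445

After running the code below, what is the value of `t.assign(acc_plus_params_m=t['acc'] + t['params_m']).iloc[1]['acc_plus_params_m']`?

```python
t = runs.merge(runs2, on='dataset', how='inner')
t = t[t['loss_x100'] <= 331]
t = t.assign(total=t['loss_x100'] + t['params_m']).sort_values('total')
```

530

merge on 'dataset' (how='inner') → 8 rows:
  dataset  params_m  acc  loss_x100
0   mnist       420   61        481
1      c4       497   20        445
2   squad       481   49        331
3      c4       854   65        445
4   cifar       788   66        354
5      c4       754   66        445
6   cifar       476   39        354
7   squad       259   16        331
filter rows where loss_x100 <= 331:
  dataset  params_m  acc  loss_x100
2   squad       481   49        331
7   squad       259   16        331
add column total = t['loss_x100'] + t['params_m']:
  dataset  params_m  acc  loss_x100  total
2   squad       481   49        331    812
7   squad       259   16        331    590
sort by total:
  dataset  params_m  acc  loss_x100  total
7   squad       259   16        331    590
2   squad       481   49        331    812
add column acc_plus_params_m = t['acc'] + t['params_m']:
  dataset  params_m  acc  loss_x100  total  acc_plus_params_m
7   squad       259   16        331    590                275
2   squad       481   49        331    812                530
Finally, value at position 1, column 'acc_plus_params_m' = 530.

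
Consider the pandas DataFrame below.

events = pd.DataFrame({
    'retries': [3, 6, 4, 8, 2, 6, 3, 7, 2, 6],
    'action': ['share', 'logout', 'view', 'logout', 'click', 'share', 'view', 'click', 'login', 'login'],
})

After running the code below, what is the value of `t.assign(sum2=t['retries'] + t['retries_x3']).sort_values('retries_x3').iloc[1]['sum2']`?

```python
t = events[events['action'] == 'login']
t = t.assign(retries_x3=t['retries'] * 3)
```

24

filter rows where action == 'login':
   retries action
8        2  login
9        6  login
add column retries_x3 = t['retries'] * 3:
   retries action  retries_x3
8        2  login           6
9        6  login          18
add column sum2 = t['retries'] + t['retries_x3']:
   retries action  retries_x3  sum2
8        2  login           6     8
9        6  login          18    24
sort by retries_x3:
   retries action  retries_x3  sum2
8        2  login           6     8
9        6  login          18    24
The value at position 1, column 'sum2' is 24.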